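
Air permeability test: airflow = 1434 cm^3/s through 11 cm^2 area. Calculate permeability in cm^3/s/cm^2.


Formula: Air Permeability = Airflow / Test Area
AP = 1434 cm^3/s / 11 cm^2
AP = 130.4 cm^3/s/cm^2

130.4 cm^3/s/cm^2


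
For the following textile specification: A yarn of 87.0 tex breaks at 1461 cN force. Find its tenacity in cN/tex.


Formula: Tenacity = Breaking force / Linear density
Tenacity = 1461 cN / 87.0 tex
Tenacity = 16.79 cN/tex

16.79 cN/tex


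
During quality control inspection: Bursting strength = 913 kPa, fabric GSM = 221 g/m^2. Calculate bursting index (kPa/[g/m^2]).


Formula: Bursting Index = Bursting Strength / Fabric GSM
BI = 913 kPa / 221 g/m^2
BI = 4.131 kPa/(g/m^2)

4.131 kPa/(g/m^2)


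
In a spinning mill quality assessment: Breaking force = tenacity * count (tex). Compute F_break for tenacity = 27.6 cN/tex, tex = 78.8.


Formula: Breaking force = Tenacity * Linear density
F = 27.6 cN/tex * 78.8 tex
F = 2174.88 cN

2174.88 cN


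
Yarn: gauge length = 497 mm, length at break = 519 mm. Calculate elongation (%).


Formula: Elongation (%) = ((L_break - L0) / L0) * 100
Step 1: Extension = 519 - 497 = 22 mm
Step 2: Elongation = (22 / 497) * 100
Step 3: Elongation = 0.044266 * 100 = 4.4266% ≈ 4.4%

4.4%


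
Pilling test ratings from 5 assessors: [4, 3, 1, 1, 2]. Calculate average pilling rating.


Formula: Mean = sum / count
Sum = 4 + 3 + 1 + 1 + 2 = 11
Mean = 11 / 5 = 2.2

2.2


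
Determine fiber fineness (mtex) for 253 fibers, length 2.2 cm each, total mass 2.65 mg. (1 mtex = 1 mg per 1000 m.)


Formula: fineness (mtex) = mass (mg) / total length (km) = (mass_mg / total_length_m) * 1000
Step 1: Convert fiber length: 2.2 cm = 0.022 m
Step 2: Total fiber length = 253 * 0.022 = 5.566 m
Step 3: Linear density = 2.65 mg / 5.566 m = 0.4761 mg/m
Step 4: fineness = 0.4761 * 1000 = 476.1 mtex

476.1 mtex


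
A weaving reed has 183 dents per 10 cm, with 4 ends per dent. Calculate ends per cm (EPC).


Formula: EPC = (dents per 10 cm * ends per dent) / 10
Step 1: Total ends per 10 cm = 183 * 4 = 732
Step 2: EPC = 732 / 10 = 73.2 ends/cm

73.2 ends/cm


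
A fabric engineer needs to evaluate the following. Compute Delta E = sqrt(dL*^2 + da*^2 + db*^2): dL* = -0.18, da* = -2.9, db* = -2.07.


Formula: Delta E = sqrt(dL*^2 + da*^2 + db*^2)
Step 1: dL*^2 = (-0.18)^2 = 0.0324
Step 2: da*^2 = (-2.9)^2 = 8.41
Step 3: db*^2 = (-2.07)^2 = 4.2849
Step 4: Sum = 0.0324 + 8.41 + 4.2849 = 12.7273
Step 5: Delta E = sqrt(12.7273) = 3.57

3.57 Delta E


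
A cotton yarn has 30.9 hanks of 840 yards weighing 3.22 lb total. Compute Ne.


Formula: Ne = hanks / mass_lb
Substituting: Ne = 30.9 / 3.22
Ne = 9.6

9.6 Ne


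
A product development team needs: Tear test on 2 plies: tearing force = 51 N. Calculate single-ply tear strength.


Formula: Per-ply strength = Total force / Number of plies
Per-ply = 51 N / 2
Per-ply = 25.5 N

25.5 N


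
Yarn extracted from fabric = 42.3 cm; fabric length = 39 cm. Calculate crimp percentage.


Formula: Crimp% = ((L_yarn - L_fabric) / L_fabric) * 100
Step 1: Extension = 42.3 - 39 = 3.3 cm
Step 2: Crimp% = (3.3 / 39) * 100
Step 3: Crimp% = 0.084615 * 100 = 8.4615% ≈ 8.5%

8.5%


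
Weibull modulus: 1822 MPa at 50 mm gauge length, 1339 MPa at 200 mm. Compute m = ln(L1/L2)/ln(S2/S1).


Formula: m = ln(L1/L2) / ln(S2/S1)
Step 1: ln(L1/L2) = ln(50/200) = -1.38629
Step 2: S2/S1 = 1339/1822 = 0.73491
Step 3: ln(S2/S1) = ln(0.73491) = -0.30801
Step 4: m = -1.38629 / -0.30801 = 4.50

4.50 (Weibull m)


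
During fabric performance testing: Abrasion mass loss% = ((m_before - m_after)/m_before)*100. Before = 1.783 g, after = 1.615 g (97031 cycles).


Formula: Mass loss% = ((m_before - m_after) / m_before) * 100
Step 1: Mass loss = 1.783 - 1.615 = 0.168 g
Step 2: Ratio = 0.168 / 1.783 = 0.0942232
Step 3: Mass loss% = 0.0942232 * 100 = 9.42232% ≈ 9.42%

9.42%


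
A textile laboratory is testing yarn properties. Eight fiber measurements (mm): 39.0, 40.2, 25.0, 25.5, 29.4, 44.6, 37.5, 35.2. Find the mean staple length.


Formula: Mean = sum of lengths / count
Sum = 39.0 + 40.2 + 25.0 + 25.5 + 29.4 + 44.6 + 37.5 + 35.2
Sum = 276.4 mm
Mean = 276.4 / 8 = 34.55 mm

34.55 mm


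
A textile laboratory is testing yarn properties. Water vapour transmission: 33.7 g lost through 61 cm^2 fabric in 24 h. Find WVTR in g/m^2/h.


Formula: WVTR = mass_loss / (area * time)
Step 1: Convert area: 61 cm^2 = 0.0061 m^2
Step 2: WVTR = 33.7 g / (0.0061 m^2 * 24 h)
Step 3: WVTR = 33.7 / 0.1464 = 230.2 g/m^2/h

230.2 g/m^2/h


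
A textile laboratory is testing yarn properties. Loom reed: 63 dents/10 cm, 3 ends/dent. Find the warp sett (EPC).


Formula: EPC = (dents per 10 cm * ends per dent) / 10
Step 1: Total ends per 10 cm = 63 * 3 = 189
Step 2: EPC = 189 / 10 = 18.9 ends/cm

18.9 ends/cm


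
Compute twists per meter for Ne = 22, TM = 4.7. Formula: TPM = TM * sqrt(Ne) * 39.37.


Formula: TPM = TM * sqrt(Ne) * 39.37
Step 1: sqrt(Ne) = sqrt(22) = 4.6904
Step 2: TM * sqrt(Ne) = 4.7 * 4.6904 = 22.0449
Step 3: TPM = 22.0449 * 39.37 = 868 twists/m

868 twists/m


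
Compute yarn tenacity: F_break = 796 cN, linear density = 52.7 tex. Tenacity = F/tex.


Formula: Tenacity = Breaking force / Linear density
Tenacity = 796 cN / 52.7 tex
Tenacity = 15.10 cN/tex

15.10 cN/tex


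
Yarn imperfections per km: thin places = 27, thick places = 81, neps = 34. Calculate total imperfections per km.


Formula: Total = thin places + thick places + neps
Total = 27 + 81 + 34
Total = 142 imperfections/km

142 imperfections/km


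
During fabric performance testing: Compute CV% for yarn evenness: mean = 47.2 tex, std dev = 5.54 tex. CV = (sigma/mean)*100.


Formula: CV% = (standard deviation / mean) * 100
Step 1: Ratio = 5.54 / 47.2 = 0.117373
Step 2: CV% = 0.117373 * 100 = 11.7373% ≈ 11.7%

11.7%


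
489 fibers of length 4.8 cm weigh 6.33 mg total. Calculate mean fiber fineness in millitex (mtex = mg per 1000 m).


Formula: fineness (mtex) = mass (mg) / total length (km) = (mass_mg / total_length_m) * 1000
Step 1: Convert fiber length: 4.8 cm = 0.048 m
Step 2: Total fiber length = 489 * 0.048 = 23.472 m
Step 3: Linear density = 6.33 mg / 23.472 m = 0.2697 mg/m
Step 4: fineness = 0.2697 * 1000 = 269.7 mtex

269.7 mtex


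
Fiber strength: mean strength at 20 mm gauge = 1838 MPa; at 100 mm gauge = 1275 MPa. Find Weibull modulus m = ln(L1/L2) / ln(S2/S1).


Formula: m = ln(L1/L2) / ln(S2/S1)
Step 1: ln(L1/L2) = ln(20/100) = -1.60944
Step 2: S2/S1 = 1275/1838 = 0.69369
Step 3: ln(S2/S1) = ln(0.69369) = -0.36573
Step 4: m = -1.60944 / -0.36573 = 4.40

4.40 (Weibull m)


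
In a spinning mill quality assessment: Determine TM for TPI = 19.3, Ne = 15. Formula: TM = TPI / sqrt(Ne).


Formula: TM = TPI / sqrt(Ne)
Step 1: sqrt(Ne) = sqrt(15) = 3.873
Step 2: TM = 19.3 / 3.873 = 4.98

4.98 TM


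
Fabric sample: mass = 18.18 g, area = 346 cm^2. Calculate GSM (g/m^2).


Formula: GSM = mass_g / area_m2
Step 1: Convert area: 346 cm^2 = 346 / 10000 = 0.0346 m^2
Step 2: GSM = 18.18 g / 0.0346 m^2 = 525.4 g/m^2

525.4 g/m^2


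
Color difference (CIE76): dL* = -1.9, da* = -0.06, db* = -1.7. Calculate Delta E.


Formula: Delta E = sqrt(dL*^2 + da*^2 + db*^2)
Step 1: dL*^2 = (-1.9)^2 = 3.61
Step 2: da*^2 = (-0.06)^2 = 0.0036
Step 3: db*^2 = (-1.7)^2 = 2.89
Step 4: Sum = 3.61 + 0.0036 + 2.89 = 6.5036
Step 5: Delta E = sqrt(6.5036) = 2.55

2.55 Delta E


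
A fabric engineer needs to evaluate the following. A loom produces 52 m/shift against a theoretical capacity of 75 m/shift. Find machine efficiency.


Formula: Efficiency% = (Actual output / Theoretical output) * 100
Efficiency% = (52 / 75) * 100
Efficiency% = 0.693333 * 100 = 69.3333% ≈ 69.3%

69.3%


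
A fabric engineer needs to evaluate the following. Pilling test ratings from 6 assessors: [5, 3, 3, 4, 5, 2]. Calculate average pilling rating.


Formula: Mean = sum / count
Sum = 5 + 3 + 3 + 4 + 5 + 2 = 22
Mean = 22 / 6 = 3.7

3.7


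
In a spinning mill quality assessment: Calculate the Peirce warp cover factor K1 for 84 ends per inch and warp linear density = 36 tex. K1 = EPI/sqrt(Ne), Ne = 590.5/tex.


Formula: K1 = EPI / sqrt(Ne), with Ne = 590.5 / tex_warp
Step 1: Ne = 590.5 / 36 = 16.403
Step 2: sqrt(Ne) = sqrt(16.403) = 4.0501
Step 3: K1 = 84 / 4.0501 = 20.7

20.7


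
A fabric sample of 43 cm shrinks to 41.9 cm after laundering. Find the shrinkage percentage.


Formula: Shrinkage% = ((L_before - L_after) / L_before) * 100
Step 1: Shrinkage = 43 - 41.9 = 1.1 cm
Step 2: Shrinkage% = (1.1 / 43) * 100
Step 3: Shrinkage% = 0.025581 * 100 = 2.5581% ≈ 2.6%

2.6%


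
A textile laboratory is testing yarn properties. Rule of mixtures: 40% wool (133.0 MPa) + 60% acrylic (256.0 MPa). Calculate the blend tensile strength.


Formula: Blend property = (fraction_A * property_A) + (fraction_B * property_B)
Step 1: Contribution A = 40/100 * 133.0 MPa = 53.2 MPa
Step 2: Contribution B = 60/100 * 256.0 MPa = 153.6 MPa
Step 3: Blend tensile strength = 53.2 + 153.6 = 206.8 MPa

206.8 MPa


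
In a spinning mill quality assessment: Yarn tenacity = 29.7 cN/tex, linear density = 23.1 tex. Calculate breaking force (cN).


Formula: Breaking force = Tenacity * Linear density
F = 29.7 cN/tex * 23.1 tex
F = 686.07 cN

686.07 cN


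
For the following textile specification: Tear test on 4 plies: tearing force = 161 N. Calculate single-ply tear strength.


Formula: Per-ply strength = Total force / Number of plies
Per-ply = 161 N / 4
Per-ply = 40.25 N

40.25 N


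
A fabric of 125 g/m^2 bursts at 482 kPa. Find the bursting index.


Formula: Bursting Index = Bursting Strength / Fabric GSM
BI = 482 kPa / 125 g/m^2
BI = 3.856 kPa/(g/m^2)

3.856 kPa/(g/m^2)


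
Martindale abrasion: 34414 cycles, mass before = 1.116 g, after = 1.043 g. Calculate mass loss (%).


Formula: Mass loss% = ((m_before - m_after) / m_before) * 100
Step 1: Mass loss = 1.116 - 1.043 = 0.073 g
Step 2: Ratio = 0.073 / 1.116 = 0.0654122
Step 3: Mass loss% = 0.0654122 * 100 = 6.54122% ≈ 6.54%

6.54%


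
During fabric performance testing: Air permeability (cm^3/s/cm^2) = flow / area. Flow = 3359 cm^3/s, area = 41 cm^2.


Formula: Air Permeability = Airflow / Test Area
AP = 3359 cm^3/s / 41 cm^2
AP = 81.9 cm^3/s/cm^2

81.9 cm^3/s/cm^2


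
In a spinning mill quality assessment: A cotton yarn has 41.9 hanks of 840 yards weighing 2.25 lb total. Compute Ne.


Formula: Ne = hanks / mass_lb
Substituting: Ne = 41.9 / 2.25
Ne = 18.6

18.6 Ne


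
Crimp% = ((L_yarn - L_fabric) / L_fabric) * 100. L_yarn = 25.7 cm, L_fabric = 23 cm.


Formula: Crimp% = ((L_yarn - L_fabric) / L_fabric) * 100
Step 1: Extension = 25.7 - 23 = 2.7 cm
Step 2: Crimp% = (2.7 / 23) * 100
Step 3: Crimp% = 0.117391 * 100 = 11.7391% ≈ 11.7%

11.7%


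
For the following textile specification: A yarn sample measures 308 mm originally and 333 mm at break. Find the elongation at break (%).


Formula: Elongation (%) = ((L_break - L0) / L0) * 100
Step 1: Extension = 333 - 308 = 25 mm
Step 2: Elongation = (25 / 308) * 100
Step 3: Elongation = 0.081169 * 100 = 8.1169% ≈ 8.1%

8.1%


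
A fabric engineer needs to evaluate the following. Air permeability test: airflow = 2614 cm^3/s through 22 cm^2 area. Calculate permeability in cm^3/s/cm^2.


Formula: Air Permeability = Airflow / Test Area
AP = 2614 cm^3/s / 22 cm^2
AP = 118.8 cm^3/s/cm^2

118.8 cm^3/s/cm^2


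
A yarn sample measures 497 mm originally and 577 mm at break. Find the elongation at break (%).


Formula: Elongation (%) = ((L_break - L0) / L0) * 100
Step 1: Extension = 577 - 497 = 80 mm
Step 2: Elongation = (80 / 497) * 100
Step 3: Elongation = 0.160966 * 100 = 16.0966% ≈ 16.1%

16.1%


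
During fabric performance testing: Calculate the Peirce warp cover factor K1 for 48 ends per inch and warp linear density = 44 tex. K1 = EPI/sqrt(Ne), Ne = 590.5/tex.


Formula: K1 = EPI / sqrt(Ne), with Ne = 590.5 / tex_warp
Step 1: Ne = 590.5 / 44 = 13.42
Step 2: sqrt(Ne) = sqrt(13.42) = 3.6633
Step 3: K1 = 48 / 3.6633 = 13.1

13.1


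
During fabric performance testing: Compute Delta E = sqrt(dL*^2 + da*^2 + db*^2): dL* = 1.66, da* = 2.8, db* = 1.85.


Formula: Delta E = sqrt(dL*^2 + da*^2 + db*^2)
Step 1: dL*^2 = 1.66^2 = 2.7556
Step 2: da*^2 = 2.8^2 = 7.84
Step 3: db*^2 = 1.85^2 = 3.4225
Step 4: Sum = 2.7556 + 7.84 + 3.4225 = 14.0181
Step 5: Delta E = sqrt(14.0181) = 3.74

3.74 Delta E


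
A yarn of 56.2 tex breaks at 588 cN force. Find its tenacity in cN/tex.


Formula: Tenacity = Breaking force / Linear density
Tenacity = 588 cN / 56.2 tex
Tenacity = 10.46 cN/tex

10.46 cN/tex


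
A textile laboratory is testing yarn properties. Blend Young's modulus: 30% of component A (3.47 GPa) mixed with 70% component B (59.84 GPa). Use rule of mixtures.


Formula: Blend property = (fraction_A * property_A) + (fraction_B * property_B)
Step 1: Contribution A = 30/100 * 3.47 GPa = 1.041 GPa
Step 2: Contribution B = 70/100 * 59.84 GPa = 41.888 GPa
Step 3: Blend Young's modulus = 1.041 + 41.888 = 42.929 GPa

42.929 GPa


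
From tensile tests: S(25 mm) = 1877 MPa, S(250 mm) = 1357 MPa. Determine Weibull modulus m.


Formula: m = ln(L1/L2) / ln(S2/S1)
Step 1: ln(L1/L2) = ln(25/250) = -2.30259
Step 2: S2/S1 = 1357/1877 = 0.72296
Step 3: ln(S2/S1) = ln(0.72296) = -0.32440
Step 4: m = -2.30259 / -0.32440 = 7.10

7.10 (Weibull m)


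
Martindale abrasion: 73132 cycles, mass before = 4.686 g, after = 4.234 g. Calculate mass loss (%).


Formula: Mass loss% = ((m_before - m_after) / m_before) * 100
Step 1: Mass loss = 4.686 - 4.234 = 0.452 g
Step 2: Ratio = 0.452 / 4.686 = 0.0964575
Step 3: Mass loss% = 0.0964575 * 100 = 9.64575% ≈ 9.65%

9.65%


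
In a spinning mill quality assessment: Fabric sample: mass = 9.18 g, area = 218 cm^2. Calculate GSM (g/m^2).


Formula: GSM = mass_g / area_m2
Step 1: Convert area: 218 cm^2 = 218 / 10000 = 0.0218 m^2
Step 2: GSM = 9.18 g / 0.0218 m^2 = 421.1 g/m^2

421.1 g/m^2


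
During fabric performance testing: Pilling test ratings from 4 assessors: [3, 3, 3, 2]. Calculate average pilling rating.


Formula: Mean = sum / count
Sum = 3 + 3 + 3 + 2 = 11
Mean = 11 / 4 = 2.8

2.8


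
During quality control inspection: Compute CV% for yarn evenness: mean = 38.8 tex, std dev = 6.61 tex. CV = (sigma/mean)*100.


Formula: CV% = (standard deviation / mean) * 100
Step 1: Ratio = 6.61 / 38.8 = 0.170361
Step 2: CV% = 0.170361 * 100 = 17.0361% ≈ 17.0%

17.0%


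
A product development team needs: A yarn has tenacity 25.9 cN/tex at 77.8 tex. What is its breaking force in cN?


Formula: Breaking force = Tenacity * Linear density
F = 25.9 cN/tex * 77.8 tex
F = 2015.02 cN

2015.02 cN


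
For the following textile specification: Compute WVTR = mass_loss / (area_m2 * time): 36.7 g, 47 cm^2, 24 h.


Formula: WVTR = mass_loss / (area * time)
Step 1: Convert area: 47 cm^2 = 0.0047 m^2
Step 2: WVTR = 36.7 g / (0.0047 m^2 * 24 h)
Step 3: WVTR = 36.7 / 0.1128 = 325.4 g/m^2/h

325.4 g/m^2/h


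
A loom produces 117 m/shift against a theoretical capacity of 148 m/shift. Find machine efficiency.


Formula: Efficiency% = (Actual output / Theoretical output) * 100
Efficiency% = (117 / 148) * 100
Efficiency% = 0.790541 * 100 = 79.0541% ≈ 79.1%

79.1%


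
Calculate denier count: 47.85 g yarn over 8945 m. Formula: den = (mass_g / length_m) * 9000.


Formula: den = (mass_g / length_m) * 9000
Substituting: den = (47.85 / 8945) * 9000
Intermediate: 47.85 / 8945 = 0.00534936 g/m
den = 0.00534936 * 9000 = 48.1 denier

48.1 denier


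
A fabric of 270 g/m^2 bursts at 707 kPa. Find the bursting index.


Formula: Bursting Index = Bursting Strength / Fabric GSM
BI = 707 kPa / 270 g/m^2
BI = 2.619 kPa/(g/m^2)

2.619 kPa/(g/m^2)


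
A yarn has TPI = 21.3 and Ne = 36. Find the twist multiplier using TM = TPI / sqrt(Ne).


Formula: TM = TPI / sqrt(Ne)
Step 1: sqrt(Ne) = sqrt(36) = 6
Step 2: TM = 21.3 / 6 = 3.55

3.55 TM


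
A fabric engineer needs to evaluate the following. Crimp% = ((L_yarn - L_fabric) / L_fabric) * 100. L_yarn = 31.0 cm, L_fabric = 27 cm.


Formula: Crimp% = ((L_yarn - L_fabric) / L_fabric) * 100
Step 1: Extension = 31.0 - 27 = 4.0 cm
Step 2: Crimp% = (4.0 / 27) * 100
Step 3: Crimp% = 0.148148 * 100 = 14.8148% ≈ 14.8%

14.8%


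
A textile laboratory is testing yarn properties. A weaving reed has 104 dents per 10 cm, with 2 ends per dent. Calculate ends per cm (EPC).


Formula: EPC = (dents per 10 cm * ends per dent) / 10
Step 1: Total ends per 10 cm = 104 * 2 = 208
Step 2: EPC = 208 / 10 = 20.8 ends/cm

20.8 ends/cm


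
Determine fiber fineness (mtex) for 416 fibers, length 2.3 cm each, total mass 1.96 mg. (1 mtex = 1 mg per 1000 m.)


Formula: fineness (mtex) = mass (mg) / total length (km) = (mass_mg / total_length_m) * 1000
Step 1: Convert fiber length: 2.3 cm = 0.023 m
Step 2: Total fiber length = 416 * 0.023 = 9.568 m
Step 3: Linear density = 1.96 mg / 9.568 m = 0.2048 mg/m
Step 4: fineness = 0.2048 * 1000 = 204.8 mtex

204.8 mtex


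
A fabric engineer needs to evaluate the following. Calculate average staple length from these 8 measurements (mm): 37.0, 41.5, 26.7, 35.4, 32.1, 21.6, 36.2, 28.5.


Formula: Mean = sum of lengths / count
Sum = 37.0 + 41.5 + 26.7 + 35.4 + 32.1 + 21.6 + 36.2 + 28.5
Sum = 259.0 mm
Mean = 259.0 / 8 = 32.38 mm

32.38 mm


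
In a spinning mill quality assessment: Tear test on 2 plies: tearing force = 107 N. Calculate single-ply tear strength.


Formula: Per-ply strength = Total force / Number of plies
Per-ply = 107 N / 2
Per-ply = 53.5 N

53.5 N


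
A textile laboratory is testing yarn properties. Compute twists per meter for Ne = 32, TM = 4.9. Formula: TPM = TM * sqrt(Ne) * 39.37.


Formula: TPM = TM * sqrt(Ne) * 39.37
Step 1: sqrt(Ne) = sqrt(32) = 5.6569
Step 2: TM * sqrt(Ne) = 4.9 * 5.6569 = 27.7188
Step 3: TPM = 27.7188 * 39.37 = 1091 twists/m

1091 twists/m


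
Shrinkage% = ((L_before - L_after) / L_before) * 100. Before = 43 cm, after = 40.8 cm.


Formula: Shrinkage% = ((L_before - L_after) / L_before) * 100
Step 1: Shrinkage = 43 - 40.8 = 2.2 cm
Step 2: Shrinkage% = (2.2 / 43) * 100
Step 3: Shrinkage% = 0.051163 * 100 = 5.1163% ≈ 5.1%

5.1%


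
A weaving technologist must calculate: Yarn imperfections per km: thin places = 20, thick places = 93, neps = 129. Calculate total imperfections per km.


Formula: Total = thin places + thick places + neps
Total = 20 + 93 + 129
Total = 242 imperfections/km

242 imperfections/km


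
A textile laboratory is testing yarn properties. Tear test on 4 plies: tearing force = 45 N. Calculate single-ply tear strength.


Formula: Per-ply strength = Total force / Number of plies
Per-ply = 45 N / 4
Per-ply = 11.25 N

11.25 N


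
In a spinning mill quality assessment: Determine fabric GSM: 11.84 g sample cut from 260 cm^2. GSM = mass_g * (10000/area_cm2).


Formula: GSM = mass_g / area_m2
Step 1: Convert area: 260 cm^2 = 260 / 10000 = 0.026 m^2
Step 2: GSM = 11.84 g / 0.026 m^2 = 455.4 g/m^2

455.4 g/m^2


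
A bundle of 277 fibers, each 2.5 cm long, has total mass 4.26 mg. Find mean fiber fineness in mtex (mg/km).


Formula: fineness (mtex) = mass (mg) / total length (km) = (mass_mg / total_length_m) * 1000
Step 1: Convert fiber length: 2.5 cm = 0.025 m
Step 2: Total fiber length = 277 * 0.025 = 6.925 m
Step 3: Linear density = 4.26 mg / 6.925 m = 0.6152 mg/m
Step 4: fineness = 0.6152 * 1000 = 615.2 mtex

615.2 mtex


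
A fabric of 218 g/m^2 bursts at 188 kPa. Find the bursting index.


Formula: Bursting Index = Bursting Strength / Fabric GSM
BI = 188 kPa / 218 g/m^2
BI = 0.862 kPa/(g/m^2)

0.862 kPa/(g/m^2)


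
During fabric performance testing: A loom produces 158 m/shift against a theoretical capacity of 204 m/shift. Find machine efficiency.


Formula: Efficiency% = (Actual output / Theoretical output) * 100
Efficiency% = (158 / 204) * 100
Efficiency% = 0.77451 * 100 = 77.451% ≈ 77.5%

77.5%


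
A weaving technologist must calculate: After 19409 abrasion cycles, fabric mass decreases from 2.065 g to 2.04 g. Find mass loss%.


Formula: Mass loss% = ((m_before - m_after) / m_before) * 100
Step 1: Mass loss = 2.065 - 2.04 = 0.025 g
Step 2: Ratio = 0.025 / 2.065 = 0.0121065
Step 3: Mass loss% = 0.0121065 * 100 = 1.21065% ≈ 1.21%

1.21%


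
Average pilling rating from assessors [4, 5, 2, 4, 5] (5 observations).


Formula: Mean = sum / count
Sum = 4 + 5 + 2 + 4 + 5 = 20
Mean = 20 / 5 = 4.0

4.0


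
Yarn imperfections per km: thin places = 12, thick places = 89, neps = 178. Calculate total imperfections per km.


Formula: Total = thin places + thick places + neps
Total = 12 + 89 + 178
Total = 279 imperfections/km

279 imperfections/km


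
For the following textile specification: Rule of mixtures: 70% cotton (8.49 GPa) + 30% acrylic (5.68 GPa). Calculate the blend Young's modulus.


Formula: Blend property = (fraction_A * property_A) + (fraction_B * property_B)
Step 1: Contribution A = 70/100 * 8.49 GPa = 5.943 GPa
Step 2: Contribution B = 30/100 * 5.68 GPa = 1.704 GPa
Step 3: Blend Young's modulus = 5.943 + 1.704 = 7.647 GPa

7.647 GPa


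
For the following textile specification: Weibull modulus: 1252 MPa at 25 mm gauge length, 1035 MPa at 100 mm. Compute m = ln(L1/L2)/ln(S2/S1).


Formula: m = ln(L1/L2) / ln(S2/S1)
Step 1: ln(L1/L2) = ln(25/100) = -1.38629
Step 2: S2/S1 = 1035/1252 = 0.82668
Step 3: ln(S2/S1) = ln(0.82668) = -0.19034
Step 4: m = -1.38629 / -0.19034 = 7.28

7.28 (Weibull m)


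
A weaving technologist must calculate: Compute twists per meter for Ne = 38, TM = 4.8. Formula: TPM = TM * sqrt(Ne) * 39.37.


Formula: TPM = TM * sqrt(Ne) * 39.37
Step 1: sqrt(Ne) = sqrt(38) = 6.1644
Step 2: TM * sqrt(Ne) = 4.8 * 6.1644 = 29.5891
Step 3: TPM = 29.5891 * 39.37 = 1165 twists/m

1165 twists/m


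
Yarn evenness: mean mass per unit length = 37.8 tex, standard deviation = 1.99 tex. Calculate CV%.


Formula: CV% = (standard deviation / mean) * 100
Step 1: Ratio = 1.99 / 37.8 = 0.052646
Step 2: CV% = 0.052646 * 100 = 5.2646% ≈ 5.3%

5.3%


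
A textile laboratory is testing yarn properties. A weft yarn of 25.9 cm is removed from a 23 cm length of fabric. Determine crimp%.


Formula: Crimp% = ((L_yarn - L_fabric) / L_fabric) * 100
Step 1: Extension = 25.9 - 23 = 2.9 cm
Step 2: Crimp% = (2.9 / 23) * 100
Step 3: Crimp% = 0.126087 * 100 = 12.6087% ≈ 12.6%

12.6%


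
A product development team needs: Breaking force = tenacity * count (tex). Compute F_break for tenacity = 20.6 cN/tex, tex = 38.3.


Formula: Breaking force = Tenacity * Linear density
F = 20.6 cN/tex * 38.3 tex
F = 788.98 cN

788.98 cN


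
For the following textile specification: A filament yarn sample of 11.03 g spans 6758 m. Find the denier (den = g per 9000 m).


Formula: den = (mass_g / length_m) * 9000
Substituting: den = (11.03 / 6758) * 9000
Intermediate: 11.03 / 6758 = 0.00163214 g/m
den = 0.00163214 * 9000 = 14.7 denier

14.7 denier


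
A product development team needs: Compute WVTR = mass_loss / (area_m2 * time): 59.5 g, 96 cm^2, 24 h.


Formula: WVTR = mass_loss / (area * time)
Step 1: Convert area: 96 cm^2 = 0.0096 m^2
Step 2: WVTR = 59.5 g / (0.0096 m^2 * 24 h)
Step 3: WVTR = 59.5 / 0.2304 = 258.2 g/m^2/h

258.2 g/m^2/h


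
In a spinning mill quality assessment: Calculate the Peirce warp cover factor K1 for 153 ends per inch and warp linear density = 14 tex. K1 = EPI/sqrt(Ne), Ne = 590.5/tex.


Formula: K1 = EPI / sqrt(Ne), with Ne = 590.5 / tex_warp
Step 1: Ne = 590.5 / 14 = 42.179
Step 2: sqrt(Ne) = sqrt(42.179) = 6.4945
Step 3: K1 = 153 / 6.4945 = 23.6

23.6


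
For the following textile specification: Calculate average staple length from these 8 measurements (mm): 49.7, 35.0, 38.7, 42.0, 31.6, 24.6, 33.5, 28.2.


Formula: Mean = sum of lengths / count
Sum = 49.7 + 35.0 + 38.7 + 42.0 + 31.6 + 24.6 + 33.5 + 28.2
Sum = 283.3 mm
Mean = 283.3 / 8 = 35.41 mm

35.41 mm


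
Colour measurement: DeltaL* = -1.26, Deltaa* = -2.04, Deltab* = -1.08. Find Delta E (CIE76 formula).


Formula: Delta E = sqrt(dL*^2 + da*^2 + db*^2)
Step 1: dL*^2 = (-1.26)^2 = 1.5876
Step 2: da*^2 = (-2.04)^2 = 4.1616
Step 3: db*^2 = (-1.08)^2 = 1.1664
Step 4: Sum = 1.5876 + 4.1616 + 1.1664 = 6.9156
Step 5: Delta E = sqrt(6.9156) = 2.63

2.63 Delta E


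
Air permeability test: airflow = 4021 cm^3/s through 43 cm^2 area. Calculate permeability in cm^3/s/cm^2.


Formula: Air Permeability = Airflow / Test Area
AP = 4021 cm^3/s / 43 cm^2
AP = 93.5 cm^3/s/cm^2

93.5 cm^3/s/cm^2


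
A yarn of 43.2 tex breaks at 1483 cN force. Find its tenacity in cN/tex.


Formula: Tenacity = Breaking force / Linear density
Tenacity = 1483 cN / 43.2 tex
Tenacity = 34.33 cN/tex

34.33 cN/tex


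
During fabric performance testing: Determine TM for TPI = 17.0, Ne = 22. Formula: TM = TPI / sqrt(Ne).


Formula: TM = TPI / sqrt(Ne)
Step 1: sqrt(Ne) = sqrt(22) = 4.6904
Step 2: TM = 17.0 / 4.6904 = 3.62

3.62 TM


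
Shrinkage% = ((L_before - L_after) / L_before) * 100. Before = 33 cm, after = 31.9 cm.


Formula: Shrinkage% = ((L_before - L_after) / L_before) * 100
Step 1: Shrinkage = 33 - 31.9 = 1.1 cm
Step 2: Shrinkage% = (1.1 / 33) * 100
Step 3: Shrinkage% = 0.033333 * 100 = 3.3333% ≈ 3.3%

3.3%


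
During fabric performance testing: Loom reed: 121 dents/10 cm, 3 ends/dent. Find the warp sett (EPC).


Formula: EPC = (dents per 10 cm * ends per dent) / 10
Step 1: Total ends per 10 cm = 121 * 3 = 363
Step 2: EPC = 363 / 10 = 36.3 ends/cm

36.3 ends/cm


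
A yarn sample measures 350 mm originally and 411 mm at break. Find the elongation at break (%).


Formula: Elongation (%) = ((L_break - L0) / L0) * 100
Step 1: Extension = 411 - 350 = 61 mm
Step 2: Elongation = (61 / 350) * 100
Step 3: Elongation = 0.174286 * 100 = 17.4286% ≈ 17.4%

17.4%


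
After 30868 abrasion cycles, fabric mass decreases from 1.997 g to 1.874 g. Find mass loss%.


Formula: Mass loss% = ((m_before - m_after) / m_before) * 100
Step 1: Mass loss = 1.997 - 1.874 = 0.123 g
Step 2: Ratio = 0.123 / 1.997 = 0.0615924
Step 3: Mass loss% = 0.0615924 * 100 = 6.15924% ≈ 6.16%

6.16%


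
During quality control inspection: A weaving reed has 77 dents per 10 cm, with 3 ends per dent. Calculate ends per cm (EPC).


Formula: EPC = (dents per 10 cm * ends per dent) / 10
Step 1: Total ends per 10 cm = 77 * 3 = 231
Step 2: EPC = 231 / 10 = 23.1 ends/cm

23.1 ends/cm


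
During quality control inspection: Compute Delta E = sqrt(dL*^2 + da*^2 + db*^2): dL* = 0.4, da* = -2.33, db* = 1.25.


Formula: Delta E = sqrt(dL*^2 + da*^2 + db*^2)
Step 1: dL*^2 = 0.4^2 = 0.16
Step 2: da*^2 = (-2.33)^2 = 5.4289
Step 3: db*^2 = 1.25^2 = 1.5625
Step 4: Sum = 0.16 + 5.4289 + 1.5625 = 7.1514
Step 5: Delta E = sqrt(7.1514) = 2.67

2.67 Delta E


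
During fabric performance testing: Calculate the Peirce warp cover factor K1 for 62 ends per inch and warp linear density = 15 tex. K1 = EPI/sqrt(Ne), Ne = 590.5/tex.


Formula: K1 = EPI / sqrt(Ne), with Ne = 590.5 / tex_warp
Step 1: Ne = 590.5 / 15 = 39.367
Step 2: sqrt(Ne) = sqrt(39.367) = 6.2743
Step 3: K1 = 62 / 6.2743 = 9.9

9.9


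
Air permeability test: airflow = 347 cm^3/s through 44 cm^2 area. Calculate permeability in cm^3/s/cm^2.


Formula: Air Permeability = Airflow / Test Area
AP = 347 cm^3/s / 44 cm^2
AP = 7.9 cm^3/s/cm^2

7.9 cm^3/s/cm^2


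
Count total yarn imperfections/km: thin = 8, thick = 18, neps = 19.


Formula: Total = thin places + thick places + neps
Total = 8 + 18 + 19
Total = 45 imperfections/km

45 imperfections/km


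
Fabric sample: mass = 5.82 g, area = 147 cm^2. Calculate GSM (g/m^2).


Formula: GSM = mass_g / area_m2
Step 1: Convert area: 147 cm^2 = 147 / 10000 = 0.0147 m^2
Step 2: GSM = 5.82 g / 0.0147 m^2 = 395.9 g/m^2

395.9 g/m^2


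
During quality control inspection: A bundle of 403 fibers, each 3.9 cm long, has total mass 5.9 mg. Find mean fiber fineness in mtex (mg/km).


Formula: fineness (mtex) = mass (mg) / total length (km) = (mass_mg / total_length_m) * 1000
Step 1: Convert fiber length: 3.9 cm = 0.039 m
Step 2: Total fiber length = 403 * 0.039 = 15.717 m
Step 3: Linear density = 5.9 mg / 15.717 m = 0.3754 mg/m
Step 4: fineness = 0.3754 * 1000 = 375.4 mtex

375.4 mtex


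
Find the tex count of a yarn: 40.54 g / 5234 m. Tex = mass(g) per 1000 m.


Formula: Tex = (mass_g / length_m) * 1000
Substituting: Tex = (40.54 / 5234) * 1000
Intermediate: 40.54 / 5234 = 0.00774551 g/m
Tex = 0.00774551 * 1000 = 7.75 tex

7.75 tex


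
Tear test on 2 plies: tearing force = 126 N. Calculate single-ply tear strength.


Formula: Per-ply strength = Total force / Number of plies
Per-ply = 126 N / 2
Per-ply = 63 N

63 N


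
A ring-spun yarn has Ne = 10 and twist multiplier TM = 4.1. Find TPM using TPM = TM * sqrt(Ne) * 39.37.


Formula: TPM = TM * sqrt(Ne) * 39.37
Step 1: sqrt(Ne) = sqrt(10) = 3.1623
Step 2: TM * sqrt(Ne) = 4.1 * 3.1623 = 12.9654
Step 3: TPM = 12.9654 * 39.37 = 510 twists/m

510 twists/m


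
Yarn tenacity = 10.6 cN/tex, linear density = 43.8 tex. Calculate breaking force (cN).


Formula: Breaking force = Tenacity * Linear density
F = 10.6 cN/tex * 43.8 tex
F = 464.28 cN

464.28 cN


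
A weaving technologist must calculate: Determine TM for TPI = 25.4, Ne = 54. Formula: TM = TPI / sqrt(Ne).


Formula: TM = TPI / sqrt(Ne)
Step 1: sqrt(Ne) = sqrt(54) = 7.3485
Step 2: TM = 25.4 / 7.3485 = 3.46

3.46 TM


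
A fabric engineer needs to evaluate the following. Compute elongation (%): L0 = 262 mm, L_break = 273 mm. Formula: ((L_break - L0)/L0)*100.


Formula: Elongation (%) = ((L_break - L0) / L0) * 100
Step 1: Extension = 273 - 262 = 11 mm
Step 2: Elongation = (11 / 262) * 100
Step 3: Elongation = 0.041985 * 100 = 4.1985% ≈ 4.2%

4.2%


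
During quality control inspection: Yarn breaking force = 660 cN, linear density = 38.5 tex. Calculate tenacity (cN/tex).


Formula: Tenacity = Breaking force / Linear density
Tenacity = 660 cN / 38.5 tex
Tenacity = 17.14 cN/tex

17.14 cN/tex


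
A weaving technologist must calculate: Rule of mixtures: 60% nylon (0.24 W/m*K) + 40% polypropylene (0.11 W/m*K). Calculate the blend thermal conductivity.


Formula: Blend property = (fraction_A * property_A) + (fraction_B * property_B)
Step 1: Contribution A = 60/100 * 0.24 W/m*K = 0.144 W/m*K
Step 2: Contribution B = 40/100 * 0.11 W/m*K = 0.044 W/m*K
Step 3: Blend thermal conductivity = 0.144 + 0.044 = 0.188 W/m*K

0.188 W/m*K


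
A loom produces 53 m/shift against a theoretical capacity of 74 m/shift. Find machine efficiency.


Formula: Efficiency% = (Actual output / Theoretical output) * 100
Efficiency% = (53 / 74) * 100
Efficiency% = 0.716216 * 100 = 71.6216% ≈ 71.6%

71.6%


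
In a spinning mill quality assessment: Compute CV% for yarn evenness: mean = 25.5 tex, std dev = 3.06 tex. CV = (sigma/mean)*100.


Formula: CV% = (standard deviation / mean) * 100
Step 1: Ratio = 3.06 / 25.5 = 0.12
Step 2: CV% = 0.12 * 100 = 12.0%

12.0%


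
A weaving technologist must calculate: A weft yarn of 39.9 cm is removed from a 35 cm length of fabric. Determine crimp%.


Formula: Crimp% = ((L_yarn - L_fabric) / L_fabric) * 100
Step 1: Extension = 39.9 - 35 = 4.9 cm
Step 2: Crimp% = (4.9 / 35) * 100
Step 3: Crimp% = 0.14 * 100 = 14.0%

14.0%


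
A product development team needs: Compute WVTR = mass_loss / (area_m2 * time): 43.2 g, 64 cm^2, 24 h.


Formula: WVTR = mass_loss / (area * time)
Step 1: Convert area: 64 cm^2 = 0.0064 m^2
Step 2: WVTR = 43.2 g / (0.0064 m^2 * 24 h)
Step 3: WVTR = 43.2 / 0.1536 = 281.3 g/m^2/h

281.3 g/m^2/h


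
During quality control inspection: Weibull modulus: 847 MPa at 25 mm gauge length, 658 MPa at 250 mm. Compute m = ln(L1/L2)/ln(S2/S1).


Formula: m = ln(L1/L2) / ln(S2/S1)
Step 1: ln(L1/L2) = ln(25/250) = -2.30259
Step 2: S2/S1 = 658/847 = 0.77686
Step 3: ln(S2/S1) = ln(0.77686) = -0.25250
Step 4: m = -2.30259 / -0.25250 = 9.12

9.12 (Weibull m)


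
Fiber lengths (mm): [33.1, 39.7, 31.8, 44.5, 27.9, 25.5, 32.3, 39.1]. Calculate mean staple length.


Formula: Mean = sum of lengths / count
Sum = 33.1 + 39.7 + 31.8 + 44.5 + 27.9 + 25.5 + 32.3 + 39.1
Sum = 273.9 mm
Mean = 273.9 / 8 = 34.24 mm

34.24 mm


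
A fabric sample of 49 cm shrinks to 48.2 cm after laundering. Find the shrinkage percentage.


Formula: Shrinkage% = ((L_before - L_after) / L_before) * 100
Step 1: Shrinkage = 49 - 48.2 = 0.8 cm
Step 2: Shrinkage% = (0.8 / 49) * 100
Step 3: Shrinkage% = 0.016327 * 100 = 1.6327% ≈ 1.6%

1.6%


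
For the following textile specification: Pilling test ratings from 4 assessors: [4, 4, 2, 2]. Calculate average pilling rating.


Formula: Mean = sum / count
Sum = 4 + 4 + 2 + 2 = 12
Mean = 12 / 4 = 3.0

3.0


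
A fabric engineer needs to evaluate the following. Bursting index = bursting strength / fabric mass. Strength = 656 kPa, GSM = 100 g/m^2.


Formula: Bursting Index = Bursting Strength / Fabric GSM
BI = 656 kPa / 100 g/m^2
BI = 6.560 kPa/(g/m^2)

6.560 kPa/(g/m^2)


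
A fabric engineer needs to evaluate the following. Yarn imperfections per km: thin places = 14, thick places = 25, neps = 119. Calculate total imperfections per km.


Formula: Total = thin places + thick places + neps
Total = 14 + 25 + 119
Total = 158 imperfections/km

158 imperfections/km


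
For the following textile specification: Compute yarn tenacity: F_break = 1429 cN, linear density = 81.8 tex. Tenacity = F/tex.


Formula: Tenacity = Breaking force / Linear density
Tenacity = 1429 cN / 81.8 tex
Tenacity = 17.47 cN/tex

17.47 cN/tex


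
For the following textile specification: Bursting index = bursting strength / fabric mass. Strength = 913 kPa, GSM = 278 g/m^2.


Formula: Bursting Index = Bursting Strength / Fabric GSM
BI = 913 kPa / 278 g/m^2
BI = 3.284 kPa/(g/m^2)

3.284 kPa/(g/m^2)


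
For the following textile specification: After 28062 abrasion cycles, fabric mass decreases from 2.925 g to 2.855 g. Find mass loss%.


Formula: Mass loss% = ((m_before - m_after) / m_before) * 100
Step 1: Mass loss = 2.925 - 2.855 = 0.07 g
Step 2: Ratio = 0.07 / 2.925 = 0.0239316
Step 3: Mass loss% = 0.0239316 * 100 = 2.39316% ≈ 2.39%

2.39%


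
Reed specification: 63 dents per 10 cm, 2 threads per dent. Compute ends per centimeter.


Formula: EPC = (dents per 10 cm * ends per dent) / 10
Step 1: Total ends per 10 cm = 63 * 2 = 126
Step 2: EPC = 126 / 10 = 12.6 ends/cm

12.6 ends/cm


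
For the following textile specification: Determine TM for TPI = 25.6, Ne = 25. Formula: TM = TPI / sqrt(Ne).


Formula: TM = TPI / sqrt(Ne)
Step 1: sqrt(Ne) = sqrt(25) = 5
Step 2: TM = 25.6 / 5 = 5.12

5.12 TM


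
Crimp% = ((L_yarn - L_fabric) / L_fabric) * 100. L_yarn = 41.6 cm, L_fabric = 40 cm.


Formula: Crimp% = ((L_yarn - L_fabric) / L_fabric) * 100
Step 1: Extension = 41.6 - 40 = 1.6 cm
Step 2: Crimp% = (1.6 / 40) * 100
Step 3: Crimp% = 0.04 * 100 = 4.0%

4.0%


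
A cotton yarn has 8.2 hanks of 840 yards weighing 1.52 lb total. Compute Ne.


Formula: Ne = hanks / mass_lb
Substituting: Ne = 8.2 / 1.52
Ne = 5.4

5.4 Ne


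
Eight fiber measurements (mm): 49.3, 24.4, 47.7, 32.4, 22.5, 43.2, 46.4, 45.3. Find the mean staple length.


Formula: Mean = sum of lengths / count
Sum = 49.3 + 24.4 + 47.7 + 32.4 + 22.5 + 43.2 + 46.4 + 45.3
Sum = 311.2 mm
Mean = 311.2 / 8 = 38.90 mm

38.90 mm


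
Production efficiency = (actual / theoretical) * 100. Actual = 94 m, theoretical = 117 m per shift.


Formula: Efficiency% = (Actual output / Theoretical output) * 100
Efficiency% = (94 / 117) * 100
Efficiency% = 0.803419 * 100 = 80.3419% ≈ 80.3%

80.3%


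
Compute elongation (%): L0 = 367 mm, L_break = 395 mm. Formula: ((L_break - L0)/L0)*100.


Formula: Elongation (%) = ((L_break - L0) / L0) * 100
Step 1: Extension = 395 - 367 = 28 mm
Step 2: Elongation = (28 / 367) * 100
Step 3: Elongation = 0.076294 * 100 = 7.6294% ≈ 7.6%

7.6%


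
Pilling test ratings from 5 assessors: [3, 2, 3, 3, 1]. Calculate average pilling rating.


Formula: Mean = sum / count
Sum = 3 + 2 + 3 + 3 + 1 = 12
Mean = 12 / 5 = 2.4

2.4


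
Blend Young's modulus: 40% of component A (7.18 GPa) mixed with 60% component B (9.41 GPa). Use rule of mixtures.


Formula: Blend property = (fraction_A * property_A) + (fraction_B * property_B)
Step 1: Contribution A = 40/100 * 7.18 GPa = 2.872 GPa
Step 2: Contribution B = 60/100 * 9.41 GPa = 5.646 GPa
Step 3: Blend Young's modulus = 2.872 + 5.646 = 8.518 GPa

8.518 GPa


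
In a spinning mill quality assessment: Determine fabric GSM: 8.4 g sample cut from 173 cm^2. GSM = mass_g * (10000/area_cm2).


Formula: GSM = mass_g / area_m2
Step 1: Convert area: 173 cm^2 = 173 / 10000 = 0.0173 m^2
Step 2: GSM = 8.4 g / 0.0173 m^2 = 485.5 g/m^2

485.5 g/m^2


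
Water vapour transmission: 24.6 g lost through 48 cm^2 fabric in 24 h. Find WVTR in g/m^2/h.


Formula: WVTR = mass_loss / (area * time)
Step 1: Convert area: 48 cm^2 = 0.0048 m^2
Step 2: WVTR = 24.6 g / (0.0048 m^2 * 24 h)
Step 3: WVTR = 24.6 / 0.1152 = 213.5 g/m^2/h

213.5 g/m^2/h


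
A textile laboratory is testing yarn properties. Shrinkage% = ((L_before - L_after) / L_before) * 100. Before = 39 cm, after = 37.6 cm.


Formula: Shrinkage% = ((L_before - L_after) / L_before) * 100
Step 1: Shrinkage = 39 - 37.6 = 1.4 cm
Step 2: Shrinkage% = (1.4 / 39) * 100
Step 3: Shrinkage% = 0.035897 * 100 = 3.5897% ≈ 3.6%

3.6%


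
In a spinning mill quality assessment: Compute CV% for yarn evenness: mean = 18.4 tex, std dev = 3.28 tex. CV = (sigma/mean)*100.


Formula: CV% = (standard deviation / mean) * 100
Step 1: Ratio = 3.28 / 18.4 = 0.178261
Step 2: CV% = 0.178261 * 100 = 17.8261% ≈ 17.8%

17.8%


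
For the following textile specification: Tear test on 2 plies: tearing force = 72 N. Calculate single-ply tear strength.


Formula: Per-ply strength = Total force / Number of plies
Per-ply = 72 N / 2
Per-ply = 36 N

36 N


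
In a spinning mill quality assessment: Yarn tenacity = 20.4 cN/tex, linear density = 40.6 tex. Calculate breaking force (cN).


Formula: Breaking force = Tenacity * Linear density
F = 20.4 cN/tex * 40.6 tex
F = 828.24 cN

828.24 cN


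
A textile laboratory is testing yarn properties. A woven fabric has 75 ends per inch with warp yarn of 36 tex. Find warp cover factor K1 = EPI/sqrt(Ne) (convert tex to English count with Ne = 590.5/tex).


Formula: K1 = EPI / sqrt(Ne), with Ne = 590.5 / tex_warp
Step 1: Ne = 590.5 / 36 = 16.403
Step 2: sqrt(Ne) = sqrt(16.403) = 4.0501
Step 3: K1 = 75 / 4.0501 = 18.5

18.5


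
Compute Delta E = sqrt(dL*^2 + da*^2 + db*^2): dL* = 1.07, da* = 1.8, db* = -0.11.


Formula: Delta E = sqrt(dL*^2 + da*^2 + db*^2)
Step 1: dL*^2 = 1.07^2 = 1.1449
Step 2: da*^2 = 1.8^2 = 3.24
Step 3: db*^2 = (-0.11)^2 = 0.0121
Step 4: Sum = 1.1449 + 3.24 + 0.0121 = 4.397
Step 5: Delta E = sqrt(4.397) = 2.1

2.1 Delta E


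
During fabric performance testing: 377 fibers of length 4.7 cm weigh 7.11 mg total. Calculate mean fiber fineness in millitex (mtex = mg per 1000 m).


Formula: fineness (mtex) = mass (mg) / total length (km) = (mass_mg / total_length_m) * 1000
Step 1: Convert fiber length: 4.7 cm = 0.047 m
Step 2: Total fiber length = 377 * 0.047 = 17.719 m
Step 3: Linear density = 7.11 mg / 17.719 m = 0.4013 mg/m
Step 4: fineness = 0.4013 * 1000 = 401.3 mtex

401.3 mtex


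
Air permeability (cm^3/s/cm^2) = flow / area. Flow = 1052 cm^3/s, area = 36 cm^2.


Formula: Air Permeability = Airflow / Test Area
AP = 1052 cm^3/s / 36 cm^2
AP = 29.2 cm^3/s/cm^2

29.2 cm^3/s/cm^2


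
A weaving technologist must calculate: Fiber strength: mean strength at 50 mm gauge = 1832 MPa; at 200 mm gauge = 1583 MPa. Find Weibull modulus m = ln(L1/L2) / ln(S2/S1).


Formula: m = ln(L1/L2) / ln(S2/S1)
Step 1: ln(L1/L2) = ln(50/200) = -1.38629
Step 2: S2/S1 = 1583/1832 = 0.86408
Step 3: ln(S2/S1) = ln(0.86408) = -0.14609
Step 4: m = -1.38629 / -0.14609 = 9.49

9.49 (Weibull m)
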